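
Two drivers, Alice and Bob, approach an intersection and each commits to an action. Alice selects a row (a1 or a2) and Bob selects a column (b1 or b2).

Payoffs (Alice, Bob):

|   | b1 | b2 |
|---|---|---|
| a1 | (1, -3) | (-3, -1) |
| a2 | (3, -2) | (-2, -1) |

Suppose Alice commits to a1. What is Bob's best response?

b2

Against a1, Bob earns -3 from b1 and -1 from b2.
So b2 is the best response.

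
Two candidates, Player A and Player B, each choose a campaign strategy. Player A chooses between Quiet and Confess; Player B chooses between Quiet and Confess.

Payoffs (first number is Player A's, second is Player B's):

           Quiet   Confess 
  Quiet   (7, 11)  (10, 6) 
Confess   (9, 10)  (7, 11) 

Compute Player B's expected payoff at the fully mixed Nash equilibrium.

61/6

First find p, the probability Player A plays Quiet, from Player B's indifference between Quiet and Confess: 11p + 10(1−p) = 6p + 11(1−p), giving p = 1/6.
Since Player B is indifferent in equilibrium, Player B's expected payoff equals the payoff from either column against (1/6, 5/6). Using Quiet: 11(1/6) + 10(5/6) = 61/6.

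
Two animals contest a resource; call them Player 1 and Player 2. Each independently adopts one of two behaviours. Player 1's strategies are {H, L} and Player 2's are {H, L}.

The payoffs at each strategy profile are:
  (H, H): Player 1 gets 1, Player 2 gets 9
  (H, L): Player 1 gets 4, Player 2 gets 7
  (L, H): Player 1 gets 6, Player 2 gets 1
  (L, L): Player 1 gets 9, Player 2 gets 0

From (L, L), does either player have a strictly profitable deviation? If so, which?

Player 2

Player 1 at (L, L) earns 9; deviating to H yields 4 — not better.
Player 2 earns 0; deviating to H yields 1 — a strict improvement.
Only Player 2 has a strictly profitable deviation.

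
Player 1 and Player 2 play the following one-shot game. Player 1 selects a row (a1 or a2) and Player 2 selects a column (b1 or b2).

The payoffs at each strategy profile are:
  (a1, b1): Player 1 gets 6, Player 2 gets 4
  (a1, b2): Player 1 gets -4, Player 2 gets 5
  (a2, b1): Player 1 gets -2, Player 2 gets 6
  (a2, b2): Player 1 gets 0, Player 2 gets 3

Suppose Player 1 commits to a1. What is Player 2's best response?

b2

Against a1, Player 2 earns 4 from b1 and 5 from b2.
So b2 is the best response.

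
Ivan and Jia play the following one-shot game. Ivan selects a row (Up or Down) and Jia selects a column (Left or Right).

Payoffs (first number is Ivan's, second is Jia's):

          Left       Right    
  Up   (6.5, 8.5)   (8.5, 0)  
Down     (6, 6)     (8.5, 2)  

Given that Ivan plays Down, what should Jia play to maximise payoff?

Against Down, Jia earns 6 from Left and 2 from Right.
So Left is the best response.

Left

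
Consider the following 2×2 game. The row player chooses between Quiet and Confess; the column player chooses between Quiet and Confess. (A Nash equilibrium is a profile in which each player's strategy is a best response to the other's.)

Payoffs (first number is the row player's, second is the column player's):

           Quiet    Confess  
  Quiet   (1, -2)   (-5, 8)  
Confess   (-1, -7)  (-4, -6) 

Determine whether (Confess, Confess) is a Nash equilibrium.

At (Confess, Confess), the row player earns -4; switching to Quiet would give -5, so the row player has no profitable deviation.
The column player earns -6; switching to Quiet would give -7, so the column player has no profitable deviation.
Neither player can gain by a unilateral deviation, so this profile is a Nash equilibrium.

Yes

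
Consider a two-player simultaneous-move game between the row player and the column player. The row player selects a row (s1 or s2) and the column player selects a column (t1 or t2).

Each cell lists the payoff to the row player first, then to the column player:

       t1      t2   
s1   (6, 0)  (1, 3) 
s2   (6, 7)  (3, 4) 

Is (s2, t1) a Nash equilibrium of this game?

At (s2, t1), the row player earns 6; switching to s1 would give 6, so the row player has no profitable deviation.
The column player earns 7; switching to t2 would give 4, so the column player has no profitable deviation.
Neither player can gain by a unilateral deviation, so this profile is a Nash equilibrium.

Yes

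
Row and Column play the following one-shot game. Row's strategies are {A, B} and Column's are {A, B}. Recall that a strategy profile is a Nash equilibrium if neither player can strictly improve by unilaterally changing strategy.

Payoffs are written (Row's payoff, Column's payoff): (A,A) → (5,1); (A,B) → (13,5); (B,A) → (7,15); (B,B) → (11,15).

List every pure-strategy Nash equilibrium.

(A, A): Row prefers B (7 > 5); Column prefers B (5 > 1) — not an equilibrium.
(A, B): Row gets 13 ≥ 11 from B, and Column gets 5 ≥ 1 from A — Nash equilibrium.
(B, A): Row gets 7 ≥ 5 from A, and Column gets 15 ≥ 15 from B — Nash equilibrium.
(B, B): Row prefers A (13 > 11) — not an equilibrium.

(A, B) and (B, A)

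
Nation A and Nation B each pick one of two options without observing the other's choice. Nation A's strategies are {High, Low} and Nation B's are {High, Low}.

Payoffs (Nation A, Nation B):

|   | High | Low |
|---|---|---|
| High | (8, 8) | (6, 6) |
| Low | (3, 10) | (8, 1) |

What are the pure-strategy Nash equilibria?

(High, High): Nation A gets 8 ≥ 3 from Low, and Nation B gets 8 ≥ 6 from Low — Nash equilibrium.
(High, Low): Nation A prefers Low (8 > 6); Nation B prefers High (8 > 6) — not an equilibrium.
(Low, High): Nation A prefers High (8 > 3) — not an equilibrium.
(Low, Low): Nation B prefers High (10 > 1) — not an equilibrium.

(High, High)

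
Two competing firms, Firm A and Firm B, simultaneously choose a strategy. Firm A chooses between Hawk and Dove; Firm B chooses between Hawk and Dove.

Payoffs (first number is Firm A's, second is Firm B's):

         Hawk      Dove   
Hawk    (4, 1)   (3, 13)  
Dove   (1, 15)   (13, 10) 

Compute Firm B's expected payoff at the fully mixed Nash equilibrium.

185/17

First find x, the probability Firm A plays Hawk, from Firm B's indifference between Hawk and Dove: x + 15(1−x) = 13x + 10(1−x), giving x = 5/17.
Since Firm B is indifferent in equilibrium, Firm B's expected payoff equals the payoff from either column against (5/17, 12/17). Using Hawk: (5/17) + 15(12/17) = 185/17.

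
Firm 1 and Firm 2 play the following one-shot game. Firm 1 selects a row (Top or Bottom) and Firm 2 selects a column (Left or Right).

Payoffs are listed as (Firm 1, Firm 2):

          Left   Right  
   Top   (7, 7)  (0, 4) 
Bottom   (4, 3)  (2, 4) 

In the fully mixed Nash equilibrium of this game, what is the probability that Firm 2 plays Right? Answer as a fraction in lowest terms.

Let q be the probability that Firm 2 plays Left. In a completely mixed equilibrium, Firm 1 must be indifferent between Top and Bottom.
Firm 1's expected payoff from Top is 7q; from Bottom it is 4q + 2(1−q).
Setting these equal: 7q = 2q + 2, so q = 2/5.
Therefore Firm 2 plays Right with probability 1 − 2/5 = 3/5.

3/5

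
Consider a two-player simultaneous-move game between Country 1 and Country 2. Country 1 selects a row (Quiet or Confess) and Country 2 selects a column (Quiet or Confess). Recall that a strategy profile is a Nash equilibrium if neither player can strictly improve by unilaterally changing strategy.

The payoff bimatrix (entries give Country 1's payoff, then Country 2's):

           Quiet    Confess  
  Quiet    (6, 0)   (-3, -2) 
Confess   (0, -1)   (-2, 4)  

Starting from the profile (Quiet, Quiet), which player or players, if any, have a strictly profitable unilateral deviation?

Neither

Country 1 at (Quiet, Quiet) earns 6; deviating to Confess yields 0 — not better.
Country 2 earns 0; deviating to Confess yields -2 — not better.
Neither player can strictly improve; the profile is a Nash equilibrium.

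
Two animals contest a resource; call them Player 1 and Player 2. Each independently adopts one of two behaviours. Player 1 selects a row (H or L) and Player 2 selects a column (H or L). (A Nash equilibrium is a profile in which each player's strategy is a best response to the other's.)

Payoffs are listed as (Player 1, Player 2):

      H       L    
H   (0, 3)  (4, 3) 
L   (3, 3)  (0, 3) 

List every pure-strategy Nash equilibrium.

(H, H): Player 1 prefers L (3 > 0) — not an equilibrium.
(H, L): Player 1 gets 4 ≥ 0 from L, and Player 2 gets 3 ≥ 3 from H — Nash equilibrium.
(L, H): Player 1 gets 3 ≥ 0 from H, and Player 2 gets 3 ≥ 3 from L — Nash equilibrium.
(L, L): Player 1 prefers H (4 > 0) — not an equilibrium.

(H, L) and (L, H)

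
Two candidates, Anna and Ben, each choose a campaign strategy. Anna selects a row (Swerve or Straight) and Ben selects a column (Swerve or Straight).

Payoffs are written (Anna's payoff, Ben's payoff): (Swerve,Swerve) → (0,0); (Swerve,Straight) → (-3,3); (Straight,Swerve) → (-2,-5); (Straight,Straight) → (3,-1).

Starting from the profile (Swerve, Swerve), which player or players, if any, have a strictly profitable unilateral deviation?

Ben

Anna at (Swerve, Swerve) earns 0; deviating to Straight yields -2 — not better.
Ben earns 0; deviating to Straight yields 3 — a strict improvement.
Only Ben has a strictly profitable deviation.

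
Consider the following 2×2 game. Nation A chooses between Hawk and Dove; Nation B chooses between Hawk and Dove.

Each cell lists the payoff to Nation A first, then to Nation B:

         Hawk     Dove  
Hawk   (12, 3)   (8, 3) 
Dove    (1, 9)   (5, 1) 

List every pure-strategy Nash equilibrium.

(Hawk, Hawk): Nation A gets 12 ≥ 1 from Dove, and Nation B gets 3 ≥ 3 from Dove — Nash equilibrium.
(Hawk, Dove): Nation A gets 8 ≥ 5 from Dove, and Nation B gets 3 ≥ 3 from Hawk — Nash equilibrium.
(Dove, Hawk): Nation A prefers Hawk (12 > 1) — not an equilibrium.
(Dove, Dove): Nation A prefers Hawk (8 > 5); Nation B prefers Hawk (9 > 1) — not an equilibrium.

(Hawk, Hawk) and (Hawk, Dove)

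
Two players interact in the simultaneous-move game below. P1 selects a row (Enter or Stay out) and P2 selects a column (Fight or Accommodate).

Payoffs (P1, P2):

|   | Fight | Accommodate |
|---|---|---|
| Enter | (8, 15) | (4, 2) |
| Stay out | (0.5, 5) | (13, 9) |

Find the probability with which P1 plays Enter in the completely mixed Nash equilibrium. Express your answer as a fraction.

4/17

Let p be the probability that P1 plays Enter. In a completely mixed equilibrium, P2 must be indifferent between Fight and Accommodate.
P2's expected payoff from Fight is 15p + 5(1−p); from Accommodate it is 2p + 9(1−p).
Setting these equal: 10p + 5 = −7p + 9, so p = 4/17.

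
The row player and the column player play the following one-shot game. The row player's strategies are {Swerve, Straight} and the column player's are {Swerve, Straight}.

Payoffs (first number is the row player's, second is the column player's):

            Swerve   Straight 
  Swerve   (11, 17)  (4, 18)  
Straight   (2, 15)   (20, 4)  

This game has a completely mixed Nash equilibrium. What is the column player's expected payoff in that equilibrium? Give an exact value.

First find p, the probability the row player plays Swerve, from the column player's indifference between Swerve and Straight: 17p + 15(1−p) = 18p + 4(1−p), giving p = 11/12.
Since the column player is indifferent in equilibrium, the column player's expected payoff equals the payoff from either column against (11/12, 1/12). Using Swerve: 17(11/12) + 15(1/12) = 101/6.

101/6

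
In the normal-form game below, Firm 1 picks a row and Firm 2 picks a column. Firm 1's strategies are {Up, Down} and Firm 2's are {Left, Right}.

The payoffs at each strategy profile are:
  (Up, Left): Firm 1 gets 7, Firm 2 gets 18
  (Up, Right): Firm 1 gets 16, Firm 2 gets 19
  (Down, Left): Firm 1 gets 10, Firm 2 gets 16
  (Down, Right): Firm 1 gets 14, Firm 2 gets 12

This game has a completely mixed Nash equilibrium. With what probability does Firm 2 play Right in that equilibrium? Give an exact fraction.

Let c be the probability that Firm 2 plays Left. In a completely mixed equilibrium, Firm 1 must be indifferent between Up and Down.
Firm 1's expected payoff from Up is 7c + 16(1−c); from Down it is 10c + 14(1−c).
Setting these equal: −9c + 16 = −4c + 14, so c = 2/5.
Therefore Firm 2 plays Right with probability 1 − 2/5 = 3/5.

3/5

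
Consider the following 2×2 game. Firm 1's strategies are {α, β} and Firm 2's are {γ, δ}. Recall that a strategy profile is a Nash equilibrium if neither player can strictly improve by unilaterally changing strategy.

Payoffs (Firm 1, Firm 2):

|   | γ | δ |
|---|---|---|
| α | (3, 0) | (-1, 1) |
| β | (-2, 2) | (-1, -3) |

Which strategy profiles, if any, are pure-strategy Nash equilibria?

(α, δ)

(α, γ): Firm 2 prefers δ (1 > 0) — not an equilibrium.
(α, δ): Firm 1 gets -1 ≥ -1 from β, and Firm 2 gets 1 ≥ 0 from γ — Nash equilibrium.
(β, γ): Firm 1 prefers α (3 > -2) — not an equilibrium.
(β, δ): Firm 2 prefers γ (2 > -3) — not an equilibrium.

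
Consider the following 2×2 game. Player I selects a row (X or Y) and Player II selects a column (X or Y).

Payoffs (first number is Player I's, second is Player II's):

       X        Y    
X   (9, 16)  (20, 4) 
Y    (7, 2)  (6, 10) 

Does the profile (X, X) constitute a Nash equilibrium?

Yes

At (X, X), Player I earns 9; switching to Y would give 7, so Player I has no profitable deviation.
Player II earns 16; switching to Y would give 4, so Player II has no profitable deviation.
Neither player can gain by a unilateral deviation, so this profile is a Nash equilibrium.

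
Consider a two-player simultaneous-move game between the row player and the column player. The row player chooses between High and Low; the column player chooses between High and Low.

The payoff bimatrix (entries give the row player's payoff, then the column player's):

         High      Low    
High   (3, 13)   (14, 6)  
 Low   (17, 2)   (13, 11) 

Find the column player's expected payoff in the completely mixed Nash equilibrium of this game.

First find x, the probability the row player plays High, from the column player's indifference between High and Low: 13x + 2(1−x) = 6x + 11(1−x), giving x = 9/16.
Since the column player is indifferent in equilibrium, the column player's expected payoff equals the payoff from either column against (9/16, 7/16). Using High: 13(9/16) + 2(7/16) = 131/16.

131/16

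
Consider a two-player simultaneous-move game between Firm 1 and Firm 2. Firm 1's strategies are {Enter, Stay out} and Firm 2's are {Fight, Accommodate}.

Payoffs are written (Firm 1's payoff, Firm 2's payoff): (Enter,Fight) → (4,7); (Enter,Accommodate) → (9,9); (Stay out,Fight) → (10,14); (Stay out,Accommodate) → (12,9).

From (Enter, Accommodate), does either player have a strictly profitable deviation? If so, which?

Firm 1 at (Enter, Accommodate) earns 9; deviating to Stay out yields 12 — a strict improvement.
Firm 2 earns 9; deviating to Fight yields 7 — not better.
Only Firm 1 has a strictly profitable deviation.

Firm 1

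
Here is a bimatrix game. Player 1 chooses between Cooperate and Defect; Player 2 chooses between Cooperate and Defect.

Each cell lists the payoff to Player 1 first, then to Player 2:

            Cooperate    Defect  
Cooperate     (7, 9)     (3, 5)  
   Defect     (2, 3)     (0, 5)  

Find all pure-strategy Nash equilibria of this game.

(Cooperate, Cooperate)

(Cooperate, Cooperate): Player 1 gets 7 ≥ 2 from Defect, and Player 2 gets 9 ≥ 5 from Defect — Nash equilibrium.
(Cooperate, Defect): Player 2 prefers Cooperate (9 > 5) — not an equilibrium.
(Defect, Cooperate): Player 1 prefers Cooperate (7 > 2); Player 2 prefers Defect (5 > 3) — not an equilibrium.
(Defect, Defect): Player 1 prefers Cooperate (3 > 0) — not an equilibrium.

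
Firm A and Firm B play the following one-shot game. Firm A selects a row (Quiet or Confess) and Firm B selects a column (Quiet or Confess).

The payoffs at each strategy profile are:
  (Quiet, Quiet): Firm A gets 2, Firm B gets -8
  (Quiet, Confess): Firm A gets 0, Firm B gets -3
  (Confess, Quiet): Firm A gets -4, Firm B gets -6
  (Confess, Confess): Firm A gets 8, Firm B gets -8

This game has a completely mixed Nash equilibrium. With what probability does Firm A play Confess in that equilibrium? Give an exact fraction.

5/7

Let r be the probability that Firm A plays Quiet. In a completely mixed equilibrium, Firm B must be indifferent between Quiet and Confess.
Firm B's expected payoff from Quiet is −8r − 6(1−r); from Confess it is −3r − 8(1−r).
Setting these equal: −2r − 6 = 5r − 8, so r = 2/7.
Therefore Firm A plays Confess with probability 1 − 2/7 = 5/7.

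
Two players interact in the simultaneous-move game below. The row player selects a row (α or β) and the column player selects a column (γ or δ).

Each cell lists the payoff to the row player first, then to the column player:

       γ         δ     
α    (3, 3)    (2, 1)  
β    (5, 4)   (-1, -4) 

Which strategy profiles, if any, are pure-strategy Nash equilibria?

(α, γ): the row player prefers β (5 > 3) — not an equilibrium.
(α, δ): the column player prefers γ (3 > 1) — not an equilibrium.
(β, γ): the row player gets 5 ≥ 3 from α, and the column player gets 4 ≥ -4 from δ — Nash equilibrium.
(β, δ): the row player prefers α (2 > -1); the column player prefers γ (4 > -4) — not an equilibrium.

(β, γ)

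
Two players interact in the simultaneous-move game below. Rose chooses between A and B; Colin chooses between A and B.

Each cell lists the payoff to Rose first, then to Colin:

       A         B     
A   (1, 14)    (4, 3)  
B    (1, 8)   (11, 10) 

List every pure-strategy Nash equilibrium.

(A, A): Rose gets 1 ≥ 1 from B, and Colin gets 14 ≥ 3 from B — Nash equilibrium.
(A, B): Rose prefers B (11 > 4); Colin prefers A (14 > 3) — not an equilibrium.
(B, A): Colin prefers B (10 > 8) — not an equilibrium.
(B, B): Rose gets 11 ≥ 4 from A, and Colin gets 10 ≥ 8 from A — Nash equilibrium.

(A, A) and (B, B)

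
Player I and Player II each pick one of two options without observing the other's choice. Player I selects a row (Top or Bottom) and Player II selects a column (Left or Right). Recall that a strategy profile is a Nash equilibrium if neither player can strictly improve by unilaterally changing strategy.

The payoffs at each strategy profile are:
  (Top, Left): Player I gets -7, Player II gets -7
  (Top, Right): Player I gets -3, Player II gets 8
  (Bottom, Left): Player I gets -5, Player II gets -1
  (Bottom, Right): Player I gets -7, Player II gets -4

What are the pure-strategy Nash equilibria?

(Top, Right) and (Bottom, Left)

(Top, Left): Player I prefers Bottom (-5 > -7); Player II prefers Right (8 > -7) — not an equilibrium.
(Top, Right): Player I gets -3 ≥ -7 from Bottom, and Player II gets 8 ≥ -7 from Left — Nash equilibrium.
(Bottom, Left): Player I gets -5 ≥ -7 from Top, and Player II gets -1 ≥ -4 from Right — Nash equilibrium.
(Bottom, Right): Player I prefers Top (-3 > -7); Player II prefers Left (-1 > -4) — not an equilibrium.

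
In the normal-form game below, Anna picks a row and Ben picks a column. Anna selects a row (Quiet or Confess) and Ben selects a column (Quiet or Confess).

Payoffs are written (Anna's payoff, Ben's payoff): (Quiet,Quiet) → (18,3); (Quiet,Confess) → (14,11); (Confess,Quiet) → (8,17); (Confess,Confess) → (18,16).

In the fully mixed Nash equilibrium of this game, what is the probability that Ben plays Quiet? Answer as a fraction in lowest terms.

Let q be the probability that Ben plays Quiet. In a completely mixed equilibrium, Anna must be indifferent between Quiet and Confess.
Anna's expected payoff from Quiet is 18q + 14(1−q); from Confess it is 8q + 18(1−q).
Setting these equal: 4q + 14 = −10q + 18, so q = 2/7.

2/7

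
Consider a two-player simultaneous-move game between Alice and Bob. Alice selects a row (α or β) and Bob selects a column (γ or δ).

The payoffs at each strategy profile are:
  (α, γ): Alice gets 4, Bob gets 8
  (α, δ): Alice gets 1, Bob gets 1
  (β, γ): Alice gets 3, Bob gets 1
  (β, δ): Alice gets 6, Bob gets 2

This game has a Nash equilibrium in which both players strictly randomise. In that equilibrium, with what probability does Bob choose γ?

Let c be the probability that Bob plays γ. In a completely mixed equilibrium, Alice must be indifferent between α and β.
Alice's expected payoff from α is 4c + (1−c); from β it is 3c + 6(1−c).
Setting these equal: 3c + 1 = −3c + 6, so c = 5/6.

5/6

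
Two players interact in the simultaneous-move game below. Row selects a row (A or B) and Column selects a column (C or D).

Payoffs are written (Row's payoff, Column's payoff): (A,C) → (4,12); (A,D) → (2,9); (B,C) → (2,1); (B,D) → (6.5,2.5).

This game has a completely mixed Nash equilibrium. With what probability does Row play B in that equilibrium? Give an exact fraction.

Let r be the probability that Row plays A. In a completely mixed equilibrium, Column must be indifferent between C and D.
Column's expected payoff from C is 12r + (1−r); from D it is 9r + 2.5(1−r).
Setting these equal: 11r + 1 = 6.5r + 2.5, so r = 1/3.
Therefore Row plays B with probability 1 − 1/3 = 2/3.

2/3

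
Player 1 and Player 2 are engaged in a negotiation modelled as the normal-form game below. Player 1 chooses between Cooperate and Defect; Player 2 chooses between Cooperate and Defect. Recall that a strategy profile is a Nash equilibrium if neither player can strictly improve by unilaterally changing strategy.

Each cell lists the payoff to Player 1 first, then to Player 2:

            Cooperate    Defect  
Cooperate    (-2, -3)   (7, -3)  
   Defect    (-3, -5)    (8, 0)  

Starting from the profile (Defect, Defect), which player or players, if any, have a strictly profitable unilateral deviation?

Player 1 at (Defect, Defect) earns 8; deviating to Cooperate yields 7 — not better.
Player 2 earns 0; deviating to Cooperate yields -5 — not better.
Neither player can strictly improve; the profile is a Nash equilibrium.

Neither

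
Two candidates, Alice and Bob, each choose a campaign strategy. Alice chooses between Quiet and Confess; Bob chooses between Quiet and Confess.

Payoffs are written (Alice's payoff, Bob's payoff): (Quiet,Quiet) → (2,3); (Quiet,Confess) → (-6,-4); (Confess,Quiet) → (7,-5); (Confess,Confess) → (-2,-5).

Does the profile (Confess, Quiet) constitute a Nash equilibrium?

Yes

At (Confess, Quiet), Alice earns 7; switching to Quiet would give 2, so Alice has no profitable deviation.
Bob earns -5; switching to Confess would give -5, so Bob has no profitable deviation.
Neither player can gain by a unilateral deviation, so this profile is a Nash equilibrium.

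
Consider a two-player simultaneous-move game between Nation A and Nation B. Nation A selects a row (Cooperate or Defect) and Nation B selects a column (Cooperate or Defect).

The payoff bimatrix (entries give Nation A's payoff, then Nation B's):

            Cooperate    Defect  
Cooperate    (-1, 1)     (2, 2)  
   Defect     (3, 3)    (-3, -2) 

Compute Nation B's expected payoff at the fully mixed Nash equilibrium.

4/3

First find x, the probability Nation A plays Cooperate, from Nation B's indifference between Cooperate and Defect: x + 3(1−x) = 2x − 2(1−x), giving x = 5/6.
Since Nation B is indifferent in equilibrium, Nation B's expected payoff equals the payoff from either column against (5/6, 1/6). Using Cooperate: (5/6) + 3(1/6) = 4/3.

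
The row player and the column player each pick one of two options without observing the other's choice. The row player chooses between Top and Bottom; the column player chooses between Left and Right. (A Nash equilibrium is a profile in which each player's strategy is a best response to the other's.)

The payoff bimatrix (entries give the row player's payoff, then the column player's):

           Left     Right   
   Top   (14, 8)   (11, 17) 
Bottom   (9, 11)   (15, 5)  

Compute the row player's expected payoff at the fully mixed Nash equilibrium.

First find q, the probability the column player plays Left, from the row player's indifference between Top and Bottom: 14q + 11(1−q) = 9q + 15(1−q), giving q = 4/9.
Since the row player is indifferent in equilibrium, the row player's expected payoff equals the payoff from either row against (4/9, 5/9). Using Top: 14(4/9) + 11(5/9) = 37/3.

37/3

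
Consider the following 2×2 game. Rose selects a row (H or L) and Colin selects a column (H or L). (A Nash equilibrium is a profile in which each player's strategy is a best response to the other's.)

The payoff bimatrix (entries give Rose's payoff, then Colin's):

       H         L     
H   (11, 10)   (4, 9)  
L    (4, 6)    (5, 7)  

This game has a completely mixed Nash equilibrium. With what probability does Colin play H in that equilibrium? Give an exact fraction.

1/8

Let c be the probability that Colin plays H. In a completely mixed equilibrium, Rose must be indifferent between H and L.
Rose's expected payoff from H is 11c + 4(1−c); from L it is 4c + 5(1−c).
Setting these equal: 7c + 4 = −c + 5, so c = 1/8.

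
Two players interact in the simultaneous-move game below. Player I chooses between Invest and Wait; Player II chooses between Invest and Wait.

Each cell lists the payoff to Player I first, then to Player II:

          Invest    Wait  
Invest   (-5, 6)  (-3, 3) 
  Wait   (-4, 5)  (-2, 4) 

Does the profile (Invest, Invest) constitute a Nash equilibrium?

No

At (Invest, Invest), Player I earns -5; switching to Wait would give -4, so Player I would deviate.
Player II earns 6; switching to Wait would give 3, so Player II has no profitable deviation.
Since at least one player can profitably deviate, this is not a Nash equilibrium.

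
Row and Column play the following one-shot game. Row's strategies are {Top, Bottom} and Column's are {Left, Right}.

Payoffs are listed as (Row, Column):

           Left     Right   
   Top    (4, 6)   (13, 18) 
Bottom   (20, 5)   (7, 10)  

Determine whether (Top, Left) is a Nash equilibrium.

No

At (Top, Left), Row earns 4; switching to Bottom would give 20, so Row would deviate.
Column earns 6; switching to Right would give 18, so Column would deviate.
Since at least one player can profitably deviate, this is not a Nash equilibrium.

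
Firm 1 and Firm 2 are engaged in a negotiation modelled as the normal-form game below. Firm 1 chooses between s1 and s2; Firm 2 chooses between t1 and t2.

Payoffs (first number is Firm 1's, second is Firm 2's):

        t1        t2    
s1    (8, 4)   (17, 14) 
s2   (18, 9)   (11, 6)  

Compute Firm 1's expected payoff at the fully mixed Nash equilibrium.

109/8

First find y, the probability Firm 2 plays t1, from Firm 1's indifference between s1 and s2: 8y + 17(1−y) = 18y + 11(1−y), giving y = 3/8.
Since Firm 1 is indifferent in equilibrium, Firm 1's expected payoff equals the payoff from either row against (3/8, 5/8). Using s1: 8(3/8) + 17(5/8) = 109/8.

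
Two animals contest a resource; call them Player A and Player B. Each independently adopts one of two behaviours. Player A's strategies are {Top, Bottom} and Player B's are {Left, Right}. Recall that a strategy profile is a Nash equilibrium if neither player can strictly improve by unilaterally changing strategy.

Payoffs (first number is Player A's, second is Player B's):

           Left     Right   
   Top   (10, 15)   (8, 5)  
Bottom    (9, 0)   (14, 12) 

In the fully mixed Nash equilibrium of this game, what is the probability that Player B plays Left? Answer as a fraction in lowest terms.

Let q be the probability that Player B plays Left. In a completely mixed equilibrium, Player A must be indifferent between Top and Bottom.
Player A's expected payoff from Top is 10q + 8(1−q); from Bottom it is 9q + 14(1−q).
Setting these equal: 2q + 8 = −5q + 14, so q = 6/7.

6/7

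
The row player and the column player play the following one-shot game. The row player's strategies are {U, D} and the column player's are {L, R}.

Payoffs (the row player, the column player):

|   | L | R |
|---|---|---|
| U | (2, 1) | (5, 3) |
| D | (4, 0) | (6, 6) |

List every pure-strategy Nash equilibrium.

(U, L): the row player prefers D (4 > 2); the column player prefers R (3 > 1) — not an equilibrium.
(U, R): the row player prefers D (6 > 5) — not an equilibrium.
(D, L): the column player prefers R (6 > 0) — not an equilibrium.
(D, R): the row player gets 6 ≥ 5 from U, and the column player gets 6 ≥ 0 from L — Nash equilibrium.

(D, R)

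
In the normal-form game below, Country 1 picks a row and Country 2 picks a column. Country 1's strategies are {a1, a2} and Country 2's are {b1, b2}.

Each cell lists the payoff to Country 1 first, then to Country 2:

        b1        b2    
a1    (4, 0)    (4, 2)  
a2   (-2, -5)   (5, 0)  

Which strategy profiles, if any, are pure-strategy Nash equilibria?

(a1, b1): Country 2 prefers b2 (2 > 0) — not an equilibrium.
(a1, b2): Country 1 prefers a2 (5 > 4) — not an equilibrium.
(a2, b1): Country 1 prefers a1 (4 > -2); Country 2 prefers b2 (0 > -5) — not an equilibrium.
(a2, b2): Country 1 gets 5 ≥ 4 from a1, and Country 2 gets 0 ≥ -5 from b1 — Nash equilibrium.

(a2, b2)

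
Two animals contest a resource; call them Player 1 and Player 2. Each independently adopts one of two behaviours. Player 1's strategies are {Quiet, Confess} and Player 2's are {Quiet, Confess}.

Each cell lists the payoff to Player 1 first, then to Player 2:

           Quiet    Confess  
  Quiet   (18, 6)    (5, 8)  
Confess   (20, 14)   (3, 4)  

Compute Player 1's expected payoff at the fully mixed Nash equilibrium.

23/2

First find q, the probability Player 2 plays Quiet, from Player 1's indifference between Quiet and Confess: 18q + 5(1−q) = 20q + 3(1−q), giving q = 1/2.
Since Player 1 is indifferent in equilibrium, Player 1's expected payoff equals the payoff from either row against (1/2, 1/2). Using Quiet: 18(1/2) + 5(1/2) = 23/2.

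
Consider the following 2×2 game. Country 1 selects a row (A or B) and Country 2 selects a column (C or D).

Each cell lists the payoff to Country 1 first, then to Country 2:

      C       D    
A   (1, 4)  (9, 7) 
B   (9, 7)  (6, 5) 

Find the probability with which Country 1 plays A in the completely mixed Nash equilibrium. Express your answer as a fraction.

Let p be the probability that Country 1 plays A. In a completely mixed equilibrium, Country 2 must be indifferent between C and D.
Country 2's expected payoff from C is 4p + 7(1−p); from D it is 7p + 5(1−p).
Setting these equal: −3p + 7 = 2p + 5, so p = 2/5.

2/5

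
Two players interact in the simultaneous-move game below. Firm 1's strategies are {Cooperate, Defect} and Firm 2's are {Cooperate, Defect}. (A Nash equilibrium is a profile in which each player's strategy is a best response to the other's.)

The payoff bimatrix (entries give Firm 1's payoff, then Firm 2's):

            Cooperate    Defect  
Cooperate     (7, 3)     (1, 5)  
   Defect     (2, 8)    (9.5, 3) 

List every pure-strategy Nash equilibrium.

(Cooperate, Cooperate): Firm 2 prefers Defect (5 > 3) — not an equilibrium.
(Cooperate, Defect): Firm 1 prefers Defect (9.5 > 1) — not an equilibrium.
(Defect, Cooperate): Firm 1 prefers Cooperate (7 > 2) — not an equilibrium.
(Defect, Defect): Firm 2 prefers Cooperate (8 > 3) — not an equilibrium.

none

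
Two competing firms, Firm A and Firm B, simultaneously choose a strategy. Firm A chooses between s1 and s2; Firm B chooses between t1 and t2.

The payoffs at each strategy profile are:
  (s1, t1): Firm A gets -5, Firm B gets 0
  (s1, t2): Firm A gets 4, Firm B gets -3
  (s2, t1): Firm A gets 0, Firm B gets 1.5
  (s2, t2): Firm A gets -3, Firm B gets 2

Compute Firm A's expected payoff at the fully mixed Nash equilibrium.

First find q, the probability Firm B plays t1, from Firm A's indifference between s1 and s2: −5q + 4(1−q) = −3(1−q), giving q = 7/12.
Since Firm A is indifferent in equilibrium, Firm A's expected payoff equals the payoff from either row against (7/12, 5/12). Using s1: −5(7/12) + 4(5/12) = -5/4.

-5/4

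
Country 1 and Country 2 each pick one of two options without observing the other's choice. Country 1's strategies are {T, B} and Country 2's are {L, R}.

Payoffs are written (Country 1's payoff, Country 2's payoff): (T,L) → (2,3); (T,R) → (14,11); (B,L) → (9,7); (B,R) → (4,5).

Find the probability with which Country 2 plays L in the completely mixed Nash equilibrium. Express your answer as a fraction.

Let y be the probability that Country 2 plays L. In a completely mixed equilibrium, Country 1 must be indifferent between T and B.
Country 1's expected payoff from T is 2y + 14(1−y); from B it is 9y + 4(1−y).
Setting these equal: −12y + 14 = 5y + 4, so y = 10/17.

10/17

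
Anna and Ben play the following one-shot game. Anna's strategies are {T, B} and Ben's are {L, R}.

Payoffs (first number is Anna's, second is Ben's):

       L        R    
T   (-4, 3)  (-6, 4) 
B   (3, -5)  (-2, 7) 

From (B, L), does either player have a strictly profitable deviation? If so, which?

Anna at (B, L) earns 3; deviating to T yields -4 — not better.
Ben earns -5; deviating to R yields 7 — a strict improvement.
Only Ben has a strictly profitable deviation.

Ben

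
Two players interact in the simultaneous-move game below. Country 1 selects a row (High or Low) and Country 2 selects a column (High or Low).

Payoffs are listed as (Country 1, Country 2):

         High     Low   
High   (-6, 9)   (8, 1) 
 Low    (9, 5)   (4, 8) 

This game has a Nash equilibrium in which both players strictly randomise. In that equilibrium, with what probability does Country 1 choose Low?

8/11

Let x be the probability that Country 1 plays High. In a completely mixed equilibrium, Country 2 must be indifferent between High and Low.
Country 2's expected payoff from High is 9x + 5(1−x); from Low it is x + 8(1−x).
Setting these equal: 4x + 5 = −7x + 8, so x = 3/11.
Therefore Country 1 plays Low with probability 1 − 3/11 = 8/11.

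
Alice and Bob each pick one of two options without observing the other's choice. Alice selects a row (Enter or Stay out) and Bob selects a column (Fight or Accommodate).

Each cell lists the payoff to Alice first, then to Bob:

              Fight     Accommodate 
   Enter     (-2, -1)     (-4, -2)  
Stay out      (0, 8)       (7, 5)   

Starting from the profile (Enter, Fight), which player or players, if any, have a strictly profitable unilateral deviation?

Alice at (Enter, Fight) earns -2; deviating to Stay out yields 0 — a strict improvement.
Bob earns -1; deviating to Accommodate yields -2 — not better.
Only Alice has a strictly profitable deviation.

Alice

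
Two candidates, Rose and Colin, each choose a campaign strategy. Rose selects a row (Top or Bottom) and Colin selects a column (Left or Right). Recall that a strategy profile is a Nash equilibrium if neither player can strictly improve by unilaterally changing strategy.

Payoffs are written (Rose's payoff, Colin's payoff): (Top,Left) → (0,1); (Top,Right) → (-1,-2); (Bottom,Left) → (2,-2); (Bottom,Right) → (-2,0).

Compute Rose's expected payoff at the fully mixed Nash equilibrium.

First find q, the probability Colin plays Left, from Rose's indifference between Top and Bottom: −(1−q) = 2q − 2(1−q), giving q = 1/3.
Since Rose is indifferent in equilibrium, Rose's expected payoff equals the payoff from either row against (1/3, 2/3). Using Top: −(2/3) = -2/3.

-2/3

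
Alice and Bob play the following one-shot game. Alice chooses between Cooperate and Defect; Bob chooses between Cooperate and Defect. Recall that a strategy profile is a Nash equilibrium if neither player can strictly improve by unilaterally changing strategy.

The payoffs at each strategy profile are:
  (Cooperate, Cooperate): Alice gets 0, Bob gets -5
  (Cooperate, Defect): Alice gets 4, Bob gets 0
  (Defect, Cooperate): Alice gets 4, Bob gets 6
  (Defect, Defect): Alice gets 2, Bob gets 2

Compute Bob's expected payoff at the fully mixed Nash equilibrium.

10/9

First find p, the probability Alice plays Cooperate, from Bob's indifference between Cooperate and Defect: −5p + 6(1−p) = 2(1−p), giving p = 4/9.
Since Bob is indifferent in equilibrium, Bob's expected payoff equals the payoff from either column against (4/9, 5/9). Using Cooperate: −5(4/9) + 6(5/9) = 10/9.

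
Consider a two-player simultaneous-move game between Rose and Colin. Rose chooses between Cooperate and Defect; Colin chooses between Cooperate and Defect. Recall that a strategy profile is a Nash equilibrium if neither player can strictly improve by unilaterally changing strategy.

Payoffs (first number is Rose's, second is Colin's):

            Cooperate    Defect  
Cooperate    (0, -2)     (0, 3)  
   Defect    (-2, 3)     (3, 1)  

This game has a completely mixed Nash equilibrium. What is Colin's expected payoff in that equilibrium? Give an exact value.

First find p, the probability Rose plays Cooperate, from Colin's indifference between Cooperate and Defect: −2p + 3(1−p) = 3p + (1−p), giving p = 2/7.
Since Colin is indifferent in equilibrium, Colin's expected payoff equals the payoff from either column against (2/7, 5/7). Using Cooperate: −2(2/7) + 3(5/7) = 11/7.

11/7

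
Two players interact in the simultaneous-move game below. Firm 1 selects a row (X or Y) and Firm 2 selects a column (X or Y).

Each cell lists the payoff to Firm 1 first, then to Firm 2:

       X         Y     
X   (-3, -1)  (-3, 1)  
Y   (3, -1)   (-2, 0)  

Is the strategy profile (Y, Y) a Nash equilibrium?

Yes

At (Y, Y), Firm 1 earns -2; switching to X would give -3, so Firm 1 has no profitable deviation.
Firm 2 earns 0; switching to X would give -1, so Firm 2 has no profitable deviation.
Neither player can gain by a unilateral deviation, so this profile is a Nash equilibrium.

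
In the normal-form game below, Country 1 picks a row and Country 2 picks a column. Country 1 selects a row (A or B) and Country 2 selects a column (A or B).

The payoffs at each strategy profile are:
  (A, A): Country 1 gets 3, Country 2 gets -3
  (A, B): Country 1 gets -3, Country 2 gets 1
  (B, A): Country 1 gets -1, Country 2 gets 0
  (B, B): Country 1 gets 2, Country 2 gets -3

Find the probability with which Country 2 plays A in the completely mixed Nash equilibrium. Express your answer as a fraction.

5/9

Let c be the probability that Country 2 plays A. In a completely mixed equilibrium, Country 1 must be indifferent between A and B.
Country 1's expected payoff from A is 3c − 3(1−c); from B it is −c + 2(1−c).
Setting these equal: 6c − 3 = −3c + 2, so c = 5/9.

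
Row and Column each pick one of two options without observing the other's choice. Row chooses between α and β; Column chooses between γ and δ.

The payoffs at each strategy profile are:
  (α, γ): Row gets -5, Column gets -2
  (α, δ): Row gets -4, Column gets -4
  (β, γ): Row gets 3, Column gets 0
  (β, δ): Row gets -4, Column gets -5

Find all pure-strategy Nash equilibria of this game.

(β, γ)

(α, γ): Row prefers β (3 > -5) — not an equilibrium.
(α, δ): Column prefers γ (-2 > -4) — not an equilibrium.
(β, γ): Row gets 3 ≥ -5 from α, and Column gets 0 ≥ -5 from δ — Nash equilibrium.
(β, δ): Column prefers γ (0 > -5) — not an equilibrium.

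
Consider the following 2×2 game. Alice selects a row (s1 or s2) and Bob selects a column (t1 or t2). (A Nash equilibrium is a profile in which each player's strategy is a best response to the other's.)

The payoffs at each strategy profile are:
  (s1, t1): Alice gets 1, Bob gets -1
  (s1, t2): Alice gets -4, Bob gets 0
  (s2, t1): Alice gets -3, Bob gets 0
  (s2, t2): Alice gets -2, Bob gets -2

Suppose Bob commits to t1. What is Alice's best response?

s1

Against t1, Alice earns 1 from s1 and -3 from s2.
So s1 is the best response.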